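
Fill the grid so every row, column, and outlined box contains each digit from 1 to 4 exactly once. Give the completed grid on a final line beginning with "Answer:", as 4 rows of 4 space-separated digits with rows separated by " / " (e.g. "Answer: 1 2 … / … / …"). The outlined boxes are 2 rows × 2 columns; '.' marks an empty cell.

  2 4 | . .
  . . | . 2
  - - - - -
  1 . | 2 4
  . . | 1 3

Step 1. [r2c1∈{3}] r2c1's peers cover all but 3. So r2c1=3.
Step 2. [r3c2∈{3}] r3c2's peers cover all but 3, so r3c2=3.
Step 3. [r1c4∈{1}] nothing but 1 survives at r1c4 ⇒ r1c4=1.
Step 4. [r1c3∈{3}] r1c3 is down to just 3. So r1c3=3.
Step 5. [r2c3∈{4}] r2c3 has the single candidate 4 ⇒ r2c3=4.
Step 6. [r4c1∈{4}] only 4 remains possible at r4c1. So r4c1=4.
Step 7. [r2c2∈{1}] r2c2's peers cover all but 1 ⇒ r2c2=1.
Step 8. [r4c2∈{2}] only 2 remains possible at r4c2. So r4c2=2.

Answer: 2 4 3 1 / 3 1 4 2 / 1 3 2 4 / 4 2 1 3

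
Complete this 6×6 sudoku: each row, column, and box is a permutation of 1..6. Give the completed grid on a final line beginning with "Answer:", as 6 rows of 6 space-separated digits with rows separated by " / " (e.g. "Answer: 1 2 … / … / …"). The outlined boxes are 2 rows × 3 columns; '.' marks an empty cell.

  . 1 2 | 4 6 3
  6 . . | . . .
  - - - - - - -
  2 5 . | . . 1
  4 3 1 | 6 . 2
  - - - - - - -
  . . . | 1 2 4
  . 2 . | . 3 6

Step 1. [r1c1∈{5}] r1c1 has the single candidate 5. So r1c1=5.
Step 2. [r5c3∈{3,5,6}] 5 has one home in row 5: r5c3. So r5c3=5.
Step 3. [r2c6∈{5}] only 5 remains possible at r2c6, so r2c6=5.
Step 4. [r6c3∈{4}] r6c3's peers cover all but 4, so r6c3=4.
Step 5. [r3c5∈{4}] r3c5 has the single candidate 4, so r3c5=4.
Step 6. [r6c1∈{1}] r6c1 has the single candidate 1, so r6c1=1.
Step 7. [r5c1∈{3}] nothing but 3 survives at r5c1. So r5c1=3.
Step 8. [r2c3∈{3}] nothing but 3 survives at r2c3, so r2c3=3.
Step 9. [r3c4∈{3}] r3c4's peers cover all but 3, so r3c4=3.
Step 10. [r5c2∈{6}] only 6 remains possible at r5c2. So r5c2=6.
Step 11. [r2c4∈{2}] r2c4 is down to just 2. So r2c4=2.
Step 12. [r3c3∈{6}] nothing but 6 survives at r3c3. So r3c3=6.
Step 13. [r2c2∈{4}] r2c2 has the single candidate 4, so r2c2=4.
Step 14. [r6c4∈{5}] nothing but 5 survives at r6c4, so r6c4=5.
Step 15. [r2c5∈{1}] r2c5 is down to just 1, so r2c5=1.
Step 16. [r4c5∈{5}] r4c5 is down to just 5 ⇒ r4c5=5.

Answer: 5 1 2 4 6 3 / 6 4 3 2 1 5 / 2 5 6 3 4 1 / 4 3 1 6 5 2 / 3 6 5 1 2 4 / 1 2 4 5 3 6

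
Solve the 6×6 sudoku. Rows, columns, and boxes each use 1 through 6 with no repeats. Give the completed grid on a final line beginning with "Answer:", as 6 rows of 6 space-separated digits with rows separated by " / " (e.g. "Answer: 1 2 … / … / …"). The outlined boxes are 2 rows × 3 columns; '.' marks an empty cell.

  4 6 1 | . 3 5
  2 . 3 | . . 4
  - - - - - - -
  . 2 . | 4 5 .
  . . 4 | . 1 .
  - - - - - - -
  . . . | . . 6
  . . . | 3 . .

Step 1. [r5c4∈{1,2,5}] across col 4, 5 lands solely at r5c4. So r5c4=5.
Step 2. [r3c1∈{1,3,6}] row 3 places 1 nowhere but r3c1 ⇒ r3c1=1.
Step 3. [r6c3∈{2,5,6}] r6c3 is the only open cell in col 3 admitting 5 ⇒ r6c3=5.
Step 4. [r4c1∈{3,5,6}] 5 has one home in col 1: r4c1, so r4c1=5.
Step 5. [r5c2∈{1,3,4}] across row 5, 1 lands solely at r5c2 ⇒ r5c2=1.
Step 6. [r4c4∈{2,6}] r4c4 is the only open cell in row 4 admitting 6 ⇒ r4c4=6.
Step 7. [r4c6∈{2,3}] in row 4, 2 fits only at r4c6. So r4c6=2.
Step 8. [r5c5∈{2,4}] across row 5, 4 lands solely at r5c5. So r5c5=4.
Step 9. [r5c3∈{2}] only 2 remains possible at r5c3. So r5c3=2.
Step 10. [r6c2∈{4}] only 4 remains possible at r6c2. So r6c2=4.
Step 11. [r2c5∈{6}] only 6 remains possible at r2c5, so r2c5=6.
Step 12. [r2c4∈{1}] r2c4's peers cover all but 1. So r2c4=1.
Step 13. [r3c3∈{6}] r3c3's peers cover all but 6 ⇒ r3c3=6.
Step 14. [r2c2∈{5}] r2c2 is down to just 5, so r2c2=5.
Step 15. [r4c2∈{3}] only 3 remains possible at r4c2, so r4c2=3.
Step 16. [r6c5∈{2}] r6c5 has the single candidate 2, so r6c5=2.
Step 17. [r3c6∈{3}] r3c6 is down to just 3, so r3c6=3.
Step 18. [r5c1∈{3}] r5c1 is down to just 3, so r5c1=3.
Step 19. [r6c6∈{1}] r6c6 has the single candidate 1, so r6c6=1.
Step 20. [r1c4∈{2}] r1c4 is down to just 2, so r1c4=2.
Step 21. [r6c1∈{6}] r6c1 is down to just 6. So r6c1=6.

Answer: 4 6 1 2 3 5 / 2 5 3 1 6 4 / 1 2 6 4 5 3 / 5 3 4 6 1 2 / 3 1 2 5 4 6 / 6 4 5 3 2 1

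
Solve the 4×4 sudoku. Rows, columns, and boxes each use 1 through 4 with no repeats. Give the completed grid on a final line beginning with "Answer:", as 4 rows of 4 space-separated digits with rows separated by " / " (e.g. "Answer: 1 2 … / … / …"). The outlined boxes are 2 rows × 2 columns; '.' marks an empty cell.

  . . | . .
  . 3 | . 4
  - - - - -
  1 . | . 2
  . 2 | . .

Step 1. [r2c3∈{1,2}] in row 2, 1 fits only at r2c3, so r2c3=1.
Step 2. [r3c3∈{3,4}] r3c3 is the only open cell in row 3 admitting 3 ⇒ r3c3=3.
Step 3. [r3c2∈{4}] r3c2 is down to just 4. So r3c2=4.
Step 4. [r1c3∈{2}] r1c3 is down to just 2 ⇒ r1c3=2.
Step 5. [r4c3∈{4}] r4c3 is down to just 4, so r4c3=4.
Step 6. [r1c1∈{4}] nothing but 4 survives at r1c1, so r1c1=4.
Step 7. [r2c1∈{2}] nothing but 2 survives at r2c1. So r2c1=2.
Step 8. [r1c4∈{3}] nothing but 3 survives at r1c4, so r1c4=3.
Step 9. [r1c2∈{1}] r1c2 has the single candidate 1, so r1c2=1.
Step 10. [r4c1∈{3}] r4c1 has the single candidate 3. So r4c1=3.
Step 11. [r4c4∈{1}] r4c4 is down to just 1. So r4c4=1.

Answer: 4 1 2 3 / 2 3 1 4 / 1 4 3 2 / 3 2 4 1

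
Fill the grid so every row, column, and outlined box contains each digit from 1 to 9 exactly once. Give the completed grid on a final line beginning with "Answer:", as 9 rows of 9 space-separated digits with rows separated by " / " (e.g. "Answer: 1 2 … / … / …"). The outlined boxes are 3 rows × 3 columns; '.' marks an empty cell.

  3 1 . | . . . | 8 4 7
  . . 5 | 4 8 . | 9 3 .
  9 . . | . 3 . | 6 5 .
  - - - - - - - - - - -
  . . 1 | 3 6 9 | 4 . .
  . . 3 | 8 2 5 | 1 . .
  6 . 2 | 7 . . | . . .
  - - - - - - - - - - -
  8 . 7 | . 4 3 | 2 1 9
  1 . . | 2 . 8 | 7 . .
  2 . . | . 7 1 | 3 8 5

Step 1. [r2c1∈{7}] r2c1's peers cover all but 7, so r2c1=7.
Step 2. [r1c3∈{6}] r1c3 is down to just 6. So r1c3=6.
Step 3. [r8c2∈{3,4,5,6,9}] in row 8, 3 fits only at r8c2 ⇒ r8c2=3.
Step 4. [r7c2∈{5,6}] box 7 places 5 nowhere but r7c2 ⇒ r7c2=5.
Step 5. [r2c2∈{2}] nothing but 2 survives at r2c2, so r2c2=2.
Step 6. [r9c2∈{4,6,9}] col 2 places 6 nowhere but r9c2. So r9c2=6.
Step 7. [r9c4∈{9}] r9c4's peers cover all but 9, so r9c4=9.
Step 8. [r3c9∈{1,2}] across box 3, 2 lands solely at r3c9, so r3c9=2.
Step 9. [r4c9∈{8}] only 8 remains possible at r4c9. So r4c9=8.
Step 10. [r6c2∈{4,8,9}] 8 has one home in row 6: r6c2. So r6c2=8.
Step 11. [r5c2∈{4,7,9}] r5c2 is the only open cell in col 2 admitting 9. So r5c2=9.
Step 12. [r8c9∈{4,6}] r8c9 is the only open cell in col 9 admitting 4 ⇒ r8c9=4.
Step 13. [r5c8∈{6,7}] across row 5, 7 lands solely at r5c8. So r5c8=7.
Step 14. [r1c5∈{5,9}] row 1 places 9 nowhere but r1c5 ⇒ r1c5=9.
Step 15. [r9c3∈{4}] nothing but 4 survives at r9c3, so r9c3=4.
Step 16. [r3c4∈{1}] r3c4 has the single candidate 1, so r3c4=1.
Step 17. [r7c4∈{6}] nothing but 6 survives at r7c4. So r7c4=6.
Step 18. [r6c9∈{3}] r6c9 has the single candidate 3. So r6c9=3.
Step 19. [r1c6∈{2}] r1c6 is down to just 2 ⇒ r1c6=2.
Step 20. [r3c6∈{7}] r3c6 is down to just 7 ⇒ r3c6=7.
Step 21. [r8c8∈{6}] only 6 remains possible at r8c8. So r8c8=6.
Step 22. [r1c4∈{5}] r1c4's peers cover all but 5 ⇒ r1c4=5.
Step 23. [r3c3∈{8}] nothing but 8 survives at r3c3 ⇒ r3c3=8.
Step 24. [r4c2∈{7}] nothing but 7 survives at r4c2, so r4c2=7.
Step 25. [r2c6∈{6}] nothing but 6 survives at r2c6, so r2c6=6.
Step 26. [r8c3∈{9}] r8c3's peers cover all but 9. So r8c3=9.
Step 27. [r3c2∈{4}] r3c2's peers cover all but 4, so r3c2=4.
Step 28. [r2c9∈{1}] nothing but 1 survives at r2c9, so r2c9=1.
Step 29. [r4c8∈{2}] r4c8 has the single candidate 2 ⇒ r4c8=2.
Step 30. [r8c5∈{5}] nothing but 5 survives at r8c5, so r8c5=5.
Step 31. [r5c1∈{4}] r5c1's peers cover all but 4. So r5c1=4.
Step 32. [r6c7∈{5}] r6c7 is down to just 5 ⇒ r6c7=5.
Step 33. [r6c6∈{4}] only 4 remains possible at r6c6 ⇒ r6c6=4.
Step 34. [r6c8∈{9}] r6c8 has the single candidate 9. So r6c8=9.
Step 35. [r5c9∈{6}] nothing but 6 survives at r5c9. So r5c9=6.
Step 36. [r6c5∈{1}] r6c5 has the single candidate 1. So r6c5=1.
Step 37. [r4c1∈{5}] r4c1 is down to just 5, so r4c1=5.

Answer: 3 1 6 5 9 2 8 4 7 / 7 2 5 4 8 6 9 3 1 / 9 4 8 1 3 7 6 5 2 / 5 7 1 3 6 9 4 2 8 / 4 9 3 8 2 5 1 7 6 / 6 8 2 7 1 4 5 9 3 / 8 5 7 6 4 3 2 1 9 / 1 3 9 2 5 8 7 6 4 / 2 6 4 9 7 1 3 8 5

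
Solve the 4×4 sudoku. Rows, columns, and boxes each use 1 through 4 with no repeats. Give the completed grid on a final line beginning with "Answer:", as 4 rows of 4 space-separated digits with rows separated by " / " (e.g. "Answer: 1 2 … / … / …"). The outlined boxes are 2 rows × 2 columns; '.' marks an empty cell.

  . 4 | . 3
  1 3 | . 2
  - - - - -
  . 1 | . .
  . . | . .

Step 1. [r3c4∈{4}] r3c4's peers cover all but 4 ⇒ r3c4=4.
Step 2. [r4c2∈{2}] r4c2 is down to just 2, so r4c2=2.
Step 3. [r3c1∈{3}] r3c1 has the single candidate 3. So r3c1=3.
Step 4. [r4c4∈{1}] r4c4 has the single candidate 1, so r4c4=1.
Step 5. [r3c3∈{2}] only 2 remains possible at r3c3, so r3c3=2.
Step 6. [r2c3∈{4}] nothing but 4 survives at r2c3. So r2c3=4.
Step 7. [r4c1∈{4}] r4c1 has the single candidate 4 ⇒ r4c1=4.
Step 8. [r1c3∈{1}] nothing but 1 survives at r1c3, so r1c3=1.
Step 9. [r1c1∈{2}] only 2 remains possible at r1c1. So r1c1=2.
Step 10. [r4c3∈{3}] r4c3 is down to just 3, so r4c3=3.

Answer: 2 4 1 3 / 1 3 4 2 / 3 1 2 4 / 4 2 3 1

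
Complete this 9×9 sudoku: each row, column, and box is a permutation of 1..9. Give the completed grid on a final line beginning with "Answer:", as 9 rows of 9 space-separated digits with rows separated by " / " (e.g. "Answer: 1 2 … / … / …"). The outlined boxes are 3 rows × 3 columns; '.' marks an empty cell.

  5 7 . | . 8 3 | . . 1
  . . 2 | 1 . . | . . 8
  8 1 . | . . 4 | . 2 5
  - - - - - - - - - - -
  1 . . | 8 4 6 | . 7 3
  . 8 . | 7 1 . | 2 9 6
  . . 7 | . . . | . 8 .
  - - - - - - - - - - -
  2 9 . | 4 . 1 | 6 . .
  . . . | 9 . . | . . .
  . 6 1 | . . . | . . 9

Step 1. [r5c6∈{5}] only 5 remains possible at r5c6 ⇒ r5c6=5.
Step 2. [r9c4∈{2,3,5}] col 4 places 5 nowhere but r9c4 ⇒ r9c4=5.
Step 3. [r8c5∈{2,3,6,7}] across row 8, 6 lands solely at r8c5, so r8c5=6.
Step 4. [r8c8∈{1,3,4,5}] 1 has one home in col 8: r8c8 ⇒ r8c8=1.
Step 5. [r6c1∈{3,4,6,9}] in row 6, 6 fits only at r6c1. So r6c1=6.
Step 6. [r2c1∈{3,4,9}] in col 1, 9 fits only at r2c1 ⇒ r2c1=9.
Step 7. [r2c6∈{7}] r2c6 has the single candidate 7, so r2c6=7.
Step 8. [r7c9∈{7}] r7c9's peers cover all but 7, so r7c9=7.
Step 9. [r4c7∈{5}] r4c7 has the single candidate 5, so r4c7=5.
Step 10. [r7c5∈{3}] r7c5 has the single candidate 3, so r7c5=3.
Step 11. [r6c2∈{2,3,4,5}] across row 6, 5 lands solely at r6c2, so r6c2=5.
Step 12. [r8c3∈{3,4,5,8}] r8c3 is the only open cell in row 8 admitting 5 ⇒ r8c3=5.
Step 13. [r2c8∈{3,4,6}] across row 2, 6 lands solely at r2c8, so r2c8=6.
Step 14. [r1c8∈{4}] r1c8 is down to just 4. So r1c8=4.
Step 15. [r2c7∈{3}] r2c7 is down to just 3. So r2c7=3.
Step 16. [r8c2∈{3,4}] col 2 places 3 nowhere but r8c2 ⇒ r8c2=3.
Step 17. [r8c9∈{2,4}] in col 9, 2 fits only at r8c9. So r8c9=2.
Step 18. [r1c3∈{6}] r1c3 is down to just 6 ⇒ r1c3=6.
Step 19. [r5c3∈{3,4}] in col 3, 4 fits only at r5c3. So r5c3=4.
Step 20. [r6c6∈{2,9}] col 6 places 9 nowhere but r6c6. So r6c6=9.
Step 21. [r8c1∈{4,7}] in row 8, 7 fits only at r8c1 ⇒ r8c1=7.
Step 22. [r8c7∈{4,8}] row 8 places 4 nowhere but r8c7 ⇒ r8c7=4.
Step 23. [r6c5∈{2}] only 2 remains possible at r6c5 ⇒ r6c5=2.
Step 24. [r9c7∈{8}] r9c7 has the single candidate 8, so r9c7=8.
Step 25. [r3c7∈{7,9}] in row 3, 7 fits only at r3c7. So r3c7=7.
Step 26. [r5c1∈{3}] r5c1 is down to just 3, so r5c1=3.
Step 27. [r1c7∈{9}] only 9 remains possible at r1c7, so r1c7=9.
Step 28. [r9c6∈{2}] r9c6's peers cover all but 2 ⇒ r9c6=2.
Step 29. [r2c5∈{5}] r2c5 has the single candidate 5, so r2c5=5.
Step 30. [r3c5∈{9}] only 9 remains possible at r3c5, so r3c5=9.
Step 31. [r6c9∈{4}] only 4 remains possible at r6c9. So r6c9=4.
Step 32. [r4c3∈{9}] nothing but 9 survives at r4c3. So r4c3=9.
Step 33. [r7c3∈{8}] r7c3 is down to just 8 ⇒ r7c3=8.
Step 34. [r3c4∈{6}] only 6 remains possible at r3c4. So r3c4=6.
Step 35. [r3c3∈{3}] r3c3 is down to just 3. So r3c3=3.
Step 36. [r9c8∈{3}] r9c8's peers cover all but 3, so r9c8=3.
Step 37. [r6c7∈{1}] r6c7 is down to just 1 ⇒ r6c7=1.
Step 38. [r6c4∈{3}] r6c4's peers cover all but 3, so r6c4=3.
Step 39. [r8c6∈{8}] only 8 remains possible at r8c6. So r8c6=8.
Step 40. [r9c1∈{4}] r9c1 is down to just 4 ⇒ r9c1=4.
Step 41. [r2c2∈{4}] nothing but 4 survives at r2c2 ⇒ r2c2=4.
Step 42. [r4c2∈{2}] nothing but 2 survives at r4c2, so r4c2=2.
Step 43. [r1c4∈{2}] r1c4 has the single candidate 2. So r1c4=2.
Step 44. [r7c8∈{5}] r7c8 has the single candidate 5. So r7c8=5.
Step 45. [r9c5∈{7}] r9c5 is down to just 7 ⇒ r9c5=7.

Answer: 5 7 6 2 8 3 9 4 1 / 9 4 2 1 5 7 3 6 8 / 8 1 3 6 9 4 7 2 5 / 1 2 9 8 4 6 5 7 3 / 3 8 4 7 1 5 2 9 6 / 6 5 7 3 2 9 1 8 4 / 2 9 8 4 3 1 6 5 7 / 7 3 5 9 6 8 4 1 2 / 4 6 1 5 7 2 8 3 9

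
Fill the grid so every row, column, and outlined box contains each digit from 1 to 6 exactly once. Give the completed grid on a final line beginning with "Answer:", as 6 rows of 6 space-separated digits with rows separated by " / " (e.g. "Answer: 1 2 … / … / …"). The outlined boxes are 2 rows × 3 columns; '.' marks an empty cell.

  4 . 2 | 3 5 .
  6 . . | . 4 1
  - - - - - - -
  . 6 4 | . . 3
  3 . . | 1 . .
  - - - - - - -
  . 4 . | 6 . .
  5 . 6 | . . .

Step 1. [r3c5∈{2}] r3c5 has the single candidate 2. So r3c5=2.
Step 2. [r5c3∈{1,3}] col 3 places 1 nowhere but r5c3 ⇒ r5c3=1.
Step 3. [r4c3∈{5}] r4c3's peers cover all but 5. So r4c3=5.
Step 4. [r6c2∈{2,3}] r6c2 is the only open cell in box 5 admitting 3 ⇒ r6c2=3.
Step 5. [r6c4∈{2,4}] across col 4, 4 lands solely at r6c4, so r6c4=4.
Step 6. [r5c6∈{2,5}] row 5 places 5 nowhere but r5c6, so r5c6=5.
Step 7. [r1c6∈{6}] r1c6's peers cover all but 6 ⇒ r1c6=6.
Step 8. [r6c5∈{1}] r6c5 has the single candidate 1, so r6c5=1.
Step 9. [r5c5∈{3}] only 3 remains possible at r5c5. So r5c5=3.
Step 10. [r6c6∈{2}] r6c6 is down to just 2 ⇒ r6c6=2.
Step 11. [r5c1∈{2}] only 2 remains possible at r5c1, so r5c1=2.
Step 12. [r3c1∈{1}] only 1 remains possible at r3c1. So r3c1=1.
Step 13. [r1c2∈{1}] r1c2 is down to just 1. So r1c2=1.
Step 14. [r4c2∈{2}] r4c2's peers cover all but 2 ⇒ r4c2=2.
Step 15. [r2c2∈{5}] r2c2 is down to just 5. So r2c2=5.
Step 16. [r3c4∈{5}] r3c4's peers cover all but 5 ⇒ r3c4=5.
Step 17. [r4c6∈{4}] r4c6 is down to just 4. So r4c6=4.
Step 18. [r4c5∈{6}] nothing but 6 survives at r4c5 ⇒ r4c5=6.
Step 19. [r2c3∈{3}] r2c3's peers cover all but 3. So r2c3=3.
Step 20. [r2c4∈{2}] r2c4's peers cover all but 2, so r2c4=2.

Answer: 4 1 2 3 5 6 / 6 5 3 2 4 1 / 1 6 4 5 2 3 / 3 2 5 1 6 4 / 2 4 1 6 3 5 / 5 3 6 4 1 2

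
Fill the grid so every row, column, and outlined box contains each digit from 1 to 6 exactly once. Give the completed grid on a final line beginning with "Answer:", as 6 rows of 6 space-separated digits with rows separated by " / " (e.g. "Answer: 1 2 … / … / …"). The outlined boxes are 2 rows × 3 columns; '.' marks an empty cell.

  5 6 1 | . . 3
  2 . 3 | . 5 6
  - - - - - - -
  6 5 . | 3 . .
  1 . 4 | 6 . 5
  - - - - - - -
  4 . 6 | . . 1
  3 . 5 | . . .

Step 1. [r4c5∈{2}] r4c5 is down to just 2 ⇒ r4c5=2.
Step 2. [r1c5∈{4}] r1c5 is down to just 4 ⇒ r1c5=4.
Step 3. [r6c6∈{2,4}] r6c6 is the only open cell in col 6 admitting 2 ⇒ r6c6=2.
Step 4. [r5c5∈{3}] nothing but 3 survives at r5c5. So r5c5=3.
Step 5. [r5c2∈{2}] r5c2 has the single candidate 2. So r5c2=2.
Step 6. [r6c2∈{1}] r6c2's peers cover all but 1 ⇒ r6c2=1.
Step 7. [r4c2∈{3}] r4c2 is down to just 3 ⇒ r4c2=3.
Step 8. [r6c4∈{4}] r6c4 has the single candidate 4. So r6c4=4.
Step 9. [r2c2∈{4}] only 4 remains possible at r2c2 ⇒ r2c2=4.
Step 10. [r3c5∈{1}] nothing but 1 survives at r3c5, so r3c5=1.
Step 11. [r5c4∈{5}] nothing but 5 survives at r5c4, so r5c4=5.
Step 12. [r2c4∈{1}] only 1 remains possible at r2c4 ⇒ r2c4=1.
Step 13. [r3c6∈{4}] r3c6 has the single candidate 4 ⇒ r3c6=4.
Step 14. [r6c5∈{6}] r6c5's peers cover all but 6, so r6c5=6.
Step 15. [r1c4∈{2}] r1c4 is down to just 2 ⇒ r1c4=2.
Step 16. [r3c3∈{2}] r3c3 is down to just 2, so r3c3=2.

Answer: 5 6 1 2 4 3 / 2 4 3 1 5 6 / 6 5 2 3 1 4 / 1 3 4 6 2 5 / 4 2 6 5 3 1 / 3 1 5 4 6 2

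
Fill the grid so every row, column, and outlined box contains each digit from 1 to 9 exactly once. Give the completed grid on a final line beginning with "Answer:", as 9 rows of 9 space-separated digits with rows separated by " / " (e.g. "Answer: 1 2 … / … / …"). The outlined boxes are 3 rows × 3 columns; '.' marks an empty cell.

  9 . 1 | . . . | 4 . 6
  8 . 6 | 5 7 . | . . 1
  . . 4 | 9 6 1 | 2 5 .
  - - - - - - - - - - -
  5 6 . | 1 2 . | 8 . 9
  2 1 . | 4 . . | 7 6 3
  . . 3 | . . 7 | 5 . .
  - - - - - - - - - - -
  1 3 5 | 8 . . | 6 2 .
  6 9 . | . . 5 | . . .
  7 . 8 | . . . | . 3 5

Step 1. [r6c5∈{8,9}] 9 has one home in row 6: r6c5. So r6c5=9.
Step 2. [r7c5∈{4}] r7c5 has the single candidate 4 ⇒ r7c5=4.
Step 3. [r8c4∈{2,3,7}] r8c4 is the only open cell in col 4 admitting 7 ⇒ r8c4=7.
Step 4. [r1c4∈{2,3}] 3 has one home in col 4: r1c4, so r1c4=3.
Step 5. [r9c6∈{2,6,9}] r9c6 is the only open cell in col 6 admitting 6, so r9c6=6.
Step 6. [r2c2∈{2}] only 2 remains possible at r2c2 ⇒ r2c2=2.
Step 7. [r4c8∈{4}] r4c8 is down to just 4. So r4c8=4.
Step 8. [r3c9∈{7,8}] in row 3, 8 fits only at r3c9. So r3c9=8.
Step 9. [r8c7∈{1}] only 1 remains possible at r8c7 ⇒ r8c7=1.
Step 10. [r1c5∈{8}] only 8 remains possible at r1c5 ⇒ r1c5=8.
Step 11. [r1c8∈{7}] only 7 remains possible at r1c8 ⇒ r1c8=7.
Step 12. [r2c7∈{3,9}] across row 2, 3 lands solely at r2c7. So r2c7=3.
Step 13. [r6c2∈{4,8}] r6c2 is the only open cell in row 6 admitting 8, so r6c2=8.
Step 14. [r8c8∈{8}] r8c8 is down to just 8 ⇒ r8c8=8.
Step 15. [r5c6∈{8}] nothing but 8 survives at r5c6. So r5c6=8.
Step 16. [r9c2∈{4}] only 4 remains possible at r9c2. So r9c2=4.
Step 17. [r2c6∈{4}] r2c6 has the single candidate 4, so r2c6=4.
Step 18. [r8c3∈{2}] r8c3 has the single candidate 2 ⇒ r8c3=2.
Step 19. [r4c3∈{7}] r4c3 is down to just 7 ⇒ r4c3=7.
Step 20. [r6c8∈{1}] only 1 remains possible at r6c8. So r6c8=1.
Step 21. [r1c6∈{2}] r1c6 is down to just 2. So r1c6=2.
Step 22. [r7c9∈{7}] r7c9 is down to just 7. So r7c9=7.
Step 23. [r8c9∈{4}] r8c9 has the single candidate 4, so r8c9=4.
Step 24. [r8c5∈{3}] r8c5's peers cover all but 3, so r8c5=3.
Step 25. [r3c2∈{7}] r3c2 has the single candidate 7 ⇒ r3c2=7.
Step 26. [r3c1∈{3}] nothing but 3 survives at r3c1 ⇒ r3c1=3.
Step 27. [r5c3∈{9}] only 9 remains possible at r5c3. So r5c3=9.
Step 28. [r6c9∈{2}] r6c9 is down to just 2. So r6c9=2.
Step 29. [r4c6∈{3}] r4c6 is down to just 3 ⇒ r4c6=3.
Step 30. [r5c5∈{5}] r5c5 has the single candidate 5 ⇒ r5c5=5.
Step 31. [r7c6∈{9}] r7c6 has the single candidate 9. So r7c6=9.
Step 32. [r9c4∈{2}] nothing but 2 survives at r9c4. So r9c4=2.
Step 33. [r2c8∈{9}] r2c8 has the single candidate 9. So r2c8=9.
Step 34. [r9c7∈{9}] r9c7 has the single candidate 9, so r9c7=9.
Step 35. [r6c1∈{4}] only 4 remains possible at r6c1 ⇒ r6c1=4.
Step 36. [r6c4∈{6}] nothing but 6 survives at r6c4 ⇒ r6c4=6.
Step 37. [r1c2∈{5}] only 5 remains possible at r1c2. So r1c2=5.
Step 38. [r9c5∈{1}] nothing but 1 survives at r9c5. So r9c5=1.

Answer: 9 5 1 3 8 2 4 7 6 / 8 2 6 5 7 4 3 9 1 / 3 7 4 9 6 1 2 5 8 / 5 6 7 1 2 3 8 4 9 / 2 1 9 4 5 8 7 6 3 / 4 8 3 6 9 7 5 1 2 / 1 3 5 8 4 9 6 2 7 / 6 9 2 7 3 5 1 8 4 / 7 4 8 2 1 6 9 3 5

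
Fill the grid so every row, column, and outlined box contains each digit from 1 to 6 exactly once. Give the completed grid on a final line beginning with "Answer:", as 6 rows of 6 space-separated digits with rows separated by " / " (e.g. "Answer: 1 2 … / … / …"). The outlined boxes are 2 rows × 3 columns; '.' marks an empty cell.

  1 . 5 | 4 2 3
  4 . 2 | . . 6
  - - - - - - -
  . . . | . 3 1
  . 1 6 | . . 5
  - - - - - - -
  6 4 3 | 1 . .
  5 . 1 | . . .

Step 1. [r6c2∈{2}] nothing but 2 survives at r6c2. So r6c2=2.
Step 2. [r4c4∈{2}] only 2 remains possible at r4c4. So r4c4=2.
Step 3. [r6c5∈{4,6}] col 5 places 6 nowhere but r6c5. So r6c5=6.
Step 4. [r5c5∈{5}] r5c5's peers cover all but 5. So r5c5=5.
Step 5. [r6c4∈{3}] r6c4 has the single candidate 3, so r6c4=3.
Step 6. [r3c3∈{4}] r3c3 has the single candidate 4 ⇒ r3c3=4.
Step 7. [r3c4∈{6}] nothing but 6 survives at r3c4, so r3c4=6.
Step 8. [r2c4∈{5}] r2c4 has the single candidate 5. So r2c4=5.
Step 9. [r1c2∈{6}] r1c2 is down to just 6 ⇒ r1c2=6.
Step 10. [r5c6∈{2}] only 2 remains possible at r5c6, so r5c6=2.
Step 11. [r3c1∈{2}] nothing but 2 survives at r3c1. So r3c1=2.
Step 12. [r4c1∈{3}] only 3 remains possible at r4c1, so r4c1=3.
Step 13. [r2c5∈{1}] r2c5 has the single candidate 1, so r2c5=1.
Step 14. [r4c5∈{4}] nothing but 4 survives at r4c5, so r4c5=4.
Step 15. [r6c6∈{4}] r6c6's peers cover all but 4 ⇒ r6c6=4.
Step 16. [r3c2∈{5}] r3c2 has the single candidate 5, so r3c2=5.
Step 17. [r2c2∈{3}] r2c2 has the single candidate 3. So r2c2=3.

Answer: 1 6 5 4 2 3 / 4 3 2 5 1 6 / 2 5 4 6 3 1 / 3 1 6 2 4 5 / 6 4 3 1 5 2 / 5 2 1 3 6 4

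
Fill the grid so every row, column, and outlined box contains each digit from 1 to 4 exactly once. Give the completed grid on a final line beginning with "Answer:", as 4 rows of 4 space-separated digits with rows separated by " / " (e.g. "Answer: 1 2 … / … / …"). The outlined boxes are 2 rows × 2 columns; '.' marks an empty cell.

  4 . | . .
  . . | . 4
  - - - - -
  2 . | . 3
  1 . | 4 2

Step 1. [r1c4∈{1}] r1c4's peers cover all but 1, so r1c4=1.
Step 2. [r2c1∈{3}] only 3 remains possible at r2c1, so r2c1=3.
Step 3. [r2c3∈{2}] r2c3's peers cover all but 2 ⇒ r2c3=2.
Step 4. [r3c3∈{1}] r3c3 is down to just 1, so r3c3=1.
Step 5. [r1c2∈{2}] only 2 remains possible at r1c2 ⇒ r1c2=2.
Step 6. [r3c2∈{4}] r3c2 is down to just 4 ⇒ r3c2=4.
Step 7. [r1c3∈{3}] r1c3 has the single candidate 3 ⇒ r1c3=3.
Step 8. [r2c2∈{1}] r2c2 is down to just 1 ⇒ r2c2=1.
Step 9. [r4c2∈{3}] r4c2's peers cover all but 3 ⇒ r4c2=3.

Answer: 4 2 3 1 / 3 1 2 4 / 2 4 1 3 / 1 3 4 2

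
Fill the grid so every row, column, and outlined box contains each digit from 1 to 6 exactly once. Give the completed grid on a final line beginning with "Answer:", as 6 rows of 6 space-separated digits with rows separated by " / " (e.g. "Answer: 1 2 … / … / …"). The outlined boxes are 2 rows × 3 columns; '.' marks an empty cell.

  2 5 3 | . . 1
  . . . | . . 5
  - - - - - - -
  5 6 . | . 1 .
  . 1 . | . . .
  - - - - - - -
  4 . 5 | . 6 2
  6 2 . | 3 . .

Step 1. [r1c5∈{4}] only 4 remains possible at r1c5, so r1c5=4.
Step 2. [r4c4∈{2,4,5,6}] across col 4, 5 lands solely at r4c4 ⇒ r4c4=5.
Step 3. [r3c4∈{2,4}] 4 has one home in col 4: r3c4, so r3c4=4.
Step 4. [r4c5∈{2,3}] box 4 places 2 nowhere but r4c5, so r4c5=2.
Step 5. [r2c3∈{1,4,6}] 6 has one home in col 3: r2c3 ⇒ r2c3=6.
Step 6. [r4c1∈{3}] only 3 remains possible at r4c1. So r4c1=3.
Step 7. [r2c4∈{2}] r2c4 is down to just 2. So r2c4=2.
Step 8. [r4c6∈{6}] r4c6's peers cover all but 6, so r4c6=6.
Step 9. [r3c6∈{3}] r3c6's peers cover all but 3, so r3c6=3.
Step 10. [r6c5∈{5}] r6c5's peers cover all but 5 ⇒ r6c5=5.
Step 11. [r5c2∈{3}] only 3 remains possible at r5c2 ⇒ r5c2=3.
Step 12. [r5c4∈{1}] nothing but 1 survives at r5c4. So r5c4=1.
Step 13. [r6c3∈{1}] only 1 remains possible at r6c3 ⇒ r6c3=1.
Step 14. [r1c4∈{6}] nothing but 6 survives at r1c4 ⇒ r1c4=6.
Step 15. [r2c1∈{1}] only 1 remains possible at r2c1, so r2c1=1.
Step 16. [r6c6∈{4}] r6c6's peers cover all but 4, so r6c6=4.
Step 17. [r2c2∈{4}] only 4 remains possible at r2c2 ⇒ r2c2=4.
Step 18. [r3c3∈{2}] nothing but 2 survives at r3c3 ⇒ r3c3=2.
Step 19. [r4c3∈{4}] r4c3's peers cover all but 4, so r4c3=4.
Step 20. [r2c5∈{3}] r2c5 is down to just 3, so r2c5=3.

Answer: 2 5 3 6 4 1 / 1 4 6 2 3 5 / 5 6 2 4 1 3 / 3 1 4 5 2 6 / 4 3 5 1 6 2 / 6 2 1 3 5 4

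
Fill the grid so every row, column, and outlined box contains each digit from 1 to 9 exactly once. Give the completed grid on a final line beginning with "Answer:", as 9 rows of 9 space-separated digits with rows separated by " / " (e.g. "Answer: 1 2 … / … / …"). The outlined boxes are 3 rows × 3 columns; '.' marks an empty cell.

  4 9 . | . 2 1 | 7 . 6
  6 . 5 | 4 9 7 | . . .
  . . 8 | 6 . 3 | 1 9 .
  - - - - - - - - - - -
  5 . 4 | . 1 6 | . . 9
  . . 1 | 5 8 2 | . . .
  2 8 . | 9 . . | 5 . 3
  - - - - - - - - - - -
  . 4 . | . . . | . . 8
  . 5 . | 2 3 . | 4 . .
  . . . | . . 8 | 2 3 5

Step 1. [r6c8∈{1,4,6,7}] across row 6, 1 lands solely at r6c8, so r6c8=1.
Step 2. [r3c1∈{7}] r3c1's peers cover all but 7. So r3c1=7.
Step 3. [r6c3∈{6,7}] in row 6, 6 fits only at r6c3 ⇒ r6c3=6.
Step 4. [r6c5∈{4,7}] r6c5 is the only open cell in row 6 admitting 7 ⇒ r6c5=7.
Step 5. [r8c8∈{6,7}] 6 has one home in row 8: r8c8. So r8c8=6.
Step 6. [r7c8∈{7}] r7c8 is down to just 7, so r7c8=7.
Step 7. [r5c1∈{3,9}] in row 5, 9 fits only at r5c1. So r5c1=9.
Step 8. [r9c1∈{1}] r9c1's peers cover all but 1, so r9c1=1.
Step 9. [r8c3∈{7,9}] r8c3 is the only open cell in row 8 admitting 7 ⇒ r8c3=7.
Step 10. [r5c2∈{3,7}] r5c2 is the only open cell in row 5 admitting 3 ⇒ r5c2=3.
Step 11. [r2c9∈{2}] r2c9's peers cover all but 2, so r2c9=2.
Step 12. [r2c8∈{8}] r2c8's peers cover all but 8, so r2c8=8.
Step 13. [r7c5∈{5,6}] 6 has one home in row 7: r7c5. So r7c5=6.
Step 14. [r7c3∈{2,3,9}] across row 7, 2 lands solely at r7c3 ⇒ r7c3=2.
Step 15. [r5c8∈{4}] r5c8 is down to just 4. So r5c8=4.
Step 16. [r7c6∈{5,9}] r7c6 is the only open cell in row 7 admitting 5, so r7c6=5.
Step 17. [r1c8∈{5}] r1c8's peers cover all but 5. So r1c8=5.
Step 18. [r9c5∈{4}] r9c5 is down to just 4, so r9c5=4.
Step 19. [r8c1∈{8}] nothing but 8 survives at r8c1, so r8c1=8.
Step 20. [r2c7∈{3}] nothing but 3 survives at r2c7, so r2c7=3.
Step 21. [r4c7∈{8}] r4c7 is down to just 8 ⇒ r4c7=8.
Step 22. [r9c3∈{9}] nothing but 9 survives at r9c3 ⇒ r9c3=9.
Step 23. [r6c6∈{4}] only 4 remains possible at r6c6 ⇒ r6c6=4.
Step 24. [r7c4∈{1}] r7c4 is down to just 1 ⇒ r7c4=1.
Step 25. [r4c2∈{7}] r4c2's peers cover all but 7, so r4c2=7.
Step 26. [r8c6∈{9}] r8c6 is down to just 9, so r8c6=9.
Step 27. [r3c5∈{5}] nothing but 5 survives at r3c5 ⇒ r3c5=5.
Step 28. [r4c4∈{3}] r4c4 is down to just 3, so r4c4=3.
Step 29. [r2c2∈{1}] nothing but 1 survives at r2c2. So r2c2=1.
Step 30. [r9c4∈{7}] r9c4's peers cover all but 7 ⇒ r9c4=7.
Step 31. [r9c2∈{6}] r9c2 has the single candidate 6, so r9c2=6.
Step 32. [r8c9∈{1}] nothing but 1 survives at r8c9. So r8c9=1.
Step 33. [r1c4∈{8}] only 8 remains possible at r1c4 ⇒ r1c4=8.
Step 34. [r4c8∈{2}] r4c8 has the single candidate 2. So r4c8=2.
Step 35. [r7c7∈{9}] r7c7 has the single candidate 9, so r7c7=9.
Step 36. [r5c7∈{6}] nothing but 6 survives at r5c7, so r5c7=6.
Step 37. [r1c3∈{3}] nothing but 3 survives at r1c3 ⇒ r1c3=3.
Step 38. [r5c9∈{7}] only 7 remains possible at r5c9. So r5c9=7.
Step 39. [r7c1∈{3}] nothing but 3 survives at r7c1. So r7c1=3.
Step 40. [r3c9∈{4}] r3c9 is down to just 4 ⇒ r3c9=4.
Step 41. [r3c2∈{2}] r3c2 has the single candidate 2, so r3c2=2.

Answer: 4 9 3 8 2 1 7 5 6 / 6 1 5 4 9 7 3 8 2 / 7 2 8 6 5 3 1 9 4 / 5 7 4 3 1 6 8 2 9 / 9 3 1 5 8 2 6 4 7 / 2 8 6 9 7 4 5 1 3 / 3 4 2 1 6 5 9 7 8 / 8 5 7 2 3 9 4 6 1 / 1 6 9 7 4 8 2 3 5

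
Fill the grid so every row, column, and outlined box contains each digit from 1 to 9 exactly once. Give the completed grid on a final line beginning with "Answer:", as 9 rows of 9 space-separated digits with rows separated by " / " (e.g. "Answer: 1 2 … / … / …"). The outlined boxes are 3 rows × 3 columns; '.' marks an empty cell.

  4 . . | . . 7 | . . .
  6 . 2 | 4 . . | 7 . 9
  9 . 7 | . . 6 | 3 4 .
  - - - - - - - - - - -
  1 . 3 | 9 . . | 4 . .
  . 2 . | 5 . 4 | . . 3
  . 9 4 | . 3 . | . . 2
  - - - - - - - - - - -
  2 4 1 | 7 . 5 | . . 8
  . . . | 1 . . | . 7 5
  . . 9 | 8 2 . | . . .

Step 1. [r3c9∈{1}] nothing but 1 survives at r3c9. So r3c9=1.
Step 2. [r1c3∈{5,8}] r1c3 is the only open cell in col 3 admitting 5. So r1c3=5.
Step 3. [r6c7∈{1,5,6,8}] across col 7, 5 lands solely at r6c7, so r6c7=5.
Step 4. [r9c6∈{3}] r9c6 is down to just 3. So r9c6=3.
Step 5. [r3c2∈{8}] nothing but 8 survives at r3c2, so r3c2=8.
Step 6. [r1c5∈{1,8,9}] row 1 places 9 nowhere but r1c5 ⇒ r1c5=9.
Step 7. [r7c5∈{6}] r7c5 has the single candidate 6. So r7c5=6.
Step 8. [r6c1∈{7,8}] 7 has one home in row 6: r6c1, so r6c1=7.
Step 9. [r5c1∈{8}] r5c1 has the single candidate 8 ⇒ r5c1=8.
Step 10. [r1c8∈{2,6,8}] in col 8, 2 fits only at r1c8 ⇒ r1c8=2.
Step 11. [r5c3∈{6}] nothing but 6 survives at r5c3, so r5c3=6.
Step 12. [r1c9∈{6}] r1c9 is down to just 6. So r1c9=6.
Step 13. [r4c8∈{6,8}] r4c8 is the only open cell in row 4 admitting 6. So r4c8=6.
Step 14. [r2c2∈{1,3}] row 2 places 3 nowhere but r2c2, so r2c2=3.
Step 15. [r7c7∈{9}] nothing but 9 survives at r7c7. So r7c7=9.
Step 16. [r5c7∈{1}] r5c7 has the single candidate 1, so r5c7=1.
Step 17. [r2c5∈{1,5,8}] in col 5, 1 fits only at r2c5, so r2c5=1.
Step 18. [r2c6∈{8}] r2c6 has the single candidate 8, so r2c6=8.
Step 19. [r9c2∈{5,6,7}] across row 9, 7 lands solely at r9c2, so r9c2=7.
Step 20. [r8c2∈{6}] nothing but 6 survives at r8c2, so r8c2=6.
Step 21. [r4c5∈{7,8}] across row 4, 8 lands solely at r4c5. So r4c5=8.
Step 22. [r4c2∈{5}] r4c2 has the single candidate 5, so r4c2=5.
Step 23. [r6c4∈{6}] only 6 remains possible at r6c4, so r6c4=6.
Step 24. [r9c1∈{5}] r9c1's peers cover all but 5. So r9c1=5.
Step 25. [r1c7∈{8}] r1c7 is down to just 8 ⇒ r1c7=8.
Step 26. [r3c4∈{2}] r3c4's peers cover all but 2, so r3c4=2.
Step 27. [r9c8∈{1}] r9c8 has the single candidate 1 ⇒ r9c8=1.
Step 28. [r1c4∈{3}] r1c4's peers cover all but 3, so r1c4=3.
Step 29. [r1c2∈{1}] r1c2 has the single candidate 1, so r1c2=1.
Step 30. [r2c8∈{5}] r2c8's peers cover all but 5 ⇒ r2c8=5.
Step 31. [r9c9∈{4}] r9c9's peers cover all but 4 ⇒ r9c9=4.
Step 32. [r5c5∈{7}] r5c5's peers cover all but 7 ⇒ r5c5=7.
Step 33. [r6c6∈{1}] r6c6 is down to just 1. So r6c6=1.
Step 34. [r4c6∈{2}] only 2 remains possible at r4c6, so r4c6=2.
Step 35. [r9c7∈{6}] nothing but 6 survives at r9c7 ⇒ r9c7=6.
Step 36. [r8c5∈{4}] r8c5 has the single candidate 4. So r8c5=4.
Step 37. [r3c5∈{5}] only 5 remains possible at r3c5. So r3c5=5.
Step 38. [r5c8∈{9}] nothing but 9 survives at r5c8, so r5c8=9.
Step 39. [r7c8∈{3}] only 3 remains possible at r7c8 ⇒ r7c8=3.
Step 40. [r8c3∈{8}] only 8 remains possible at r8c3, so r8c3=8.
Step 41. [r8c1∈{3}] r8c1 is down to just 3 ⇒ r8c1=3.
Step 42. [r8c7∈{2}] nothing but 2 survives at r8c7. So r8c7=2.
Step 43. [r4c9∈{7}] nothing but 7 survives at r4c9. So r4c9=7.
Step 44. [r8c6∈{9}] only 9 remains possible at r8c6 ⇒ r8c6=9.
Step 45. [r6c8∈{8}] r6c8 has the single candidate 8. So r6c8=8.

Answer: 4 1 5 3 9 7 8 2 6 / 6 3 2 4 1 8 7 5 9 / 9 8 7 2 5 6 3 4 1 / 1 5 3 9 8 2 4 6 7 / 8 2 6 5 7 4 1 9 3 / 7 9 4 6 3 1 5 8 2 / 2 4 1 7 6 5 9 3 8 / 3 6 8 1 4 9 2 7 5 / 5 7 9 8 2 3 6 1 4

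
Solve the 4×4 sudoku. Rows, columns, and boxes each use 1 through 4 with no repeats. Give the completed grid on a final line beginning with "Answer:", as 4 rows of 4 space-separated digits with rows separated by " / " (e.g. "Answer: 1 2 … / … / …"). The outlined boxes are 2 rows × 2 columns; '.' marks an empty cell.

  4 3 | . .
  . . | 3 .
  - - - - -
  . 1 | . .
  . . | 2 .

Step 1. [r2c4∈{1,2,4}] in row 2, 4 fits only at r2c4, so r2c4=4.
Step 2. [r3c4∈{3}] nothing but 3 survives at r3c4, so r3c4=3.
Step 3. [r1c4∈{1,2}] r1c4 is the only open cell in row 1 admitting 2. So r1c4=2.
Step 4. [r2c2∈{2}] r2c2's peers cover all but 2. So r2c2=2.
Step 5. [r2c1∈{1}] only 1 remains possible at r2c1 ⇒ r2c1=1.
Step 6. [r3c3∈{4}] r3c3 has the single candidate 4. So r3c3=4.
Step 7. [r4c2∈{4}] r4c2 is down to just 4. So r4c2=4.
Step 8. [r3c1∈{2}] nothing but 2 survives at r3c1 ⇒ r3c1=2.
Step 9. [r4c1∈{3}] r4c1's peers cover all but 3, so r4c1=3.
Step 10. [r4c4∈{1}] r4c4's peers cover all but 1 ⇒ r4c4=1.
Step 11. [r1c3∈{1}] nothing but 1 survives at r1c3, so r1c3=1.

Answer: 4 3 1 2 / 1 2 3 4 / 2 1 4 3 / 3 4 2 1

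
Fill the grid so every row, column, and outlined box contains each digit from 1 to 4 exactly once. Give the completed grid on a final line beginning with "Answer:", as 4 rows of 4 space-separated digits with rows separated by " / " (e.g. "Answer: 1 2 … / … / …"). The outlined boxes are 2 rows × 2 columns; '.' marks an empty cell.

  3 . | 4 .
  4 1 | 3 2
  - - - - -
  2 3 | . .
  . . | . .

Step 1. [r3c3∈{1}] r3c3 is down to just 1, so r3c3=1.
Step 2. [r4c4∈{3,4}] row 4 places 3 nowhere but r4c4 ⇒ r4c4=3.
Step 3. [r4c3∈{2}] r4c3 has the single candidate 2 ⇒ r4c3=2.
Step 4. [r1c4∈{1}] r1c4 has the single candidate 1, so r1c4=1.
Step 5. [r3c4∈{4}] r3c4 has the single candidate 4. So r3c4=4.
Step 6. [r4c2∈{4}] r4c2's peers cover all but 4, so r4c2=4.
Step 7. [r1c2∈{2}] r1c2 is down to just 2. So r1c2=2.
Step 8. [r4c1∈{1}] only 1 remains possible at r4c1. So r4c1=1.

Answer: 3 2 4 1 / 4 1 3 2 / 2 3 1 4 / 1 4 2 3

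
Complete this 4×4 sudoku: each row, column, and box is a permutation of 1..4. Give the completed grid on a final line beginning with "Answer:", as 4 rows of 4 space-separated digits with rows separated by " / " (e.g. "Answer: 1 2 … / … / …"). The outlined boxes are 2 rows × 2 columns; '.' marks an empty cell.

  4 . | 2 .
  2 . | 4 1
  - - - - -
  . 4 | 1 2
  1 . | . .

Step 1. [r2c2∈{3}] nothing but 3 survives at r2c2. So r2c2=3.
Step 2. [r4c3∈{3}] r4c3's peers cover all but 3. So r4c3=3.
Step 3. [r3c1∈{3}] r3c1's peers cover all but 3, so r3c1=3.
Step 4. [r1c2∈{1}] only 1 remains possible at r1c2, so r1c2=1.
Step 5. [r1c4∈{3}] nothing but 3 survives at r1c4, so r1c4=3.
Step 6. [r4c2∈{2}] r4c2 is down to just 2. So r4c2=2.
Step 7. [r4c4∈{4}] r4c4 is down to just 4. So r4c4=4.

Answer: 4 1 2 3 / 2 3 4 1 / 3 4 1 2 / 1 2 3 4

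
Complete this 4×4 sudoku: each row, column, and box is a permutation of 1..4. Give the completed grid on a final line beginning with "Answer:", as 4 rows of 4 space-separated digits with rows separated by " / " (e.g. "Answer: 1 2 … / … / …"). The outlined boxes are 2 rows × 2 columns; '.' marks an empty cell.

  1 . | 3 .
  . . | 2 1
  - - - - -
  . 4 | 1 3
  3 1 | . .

Step 1. [r4c3∈{4}] r4c3 is down to just 4. So r4c3=4.
Step 2. [r2c2∈{3}] only 3 remains possible at r2c2 ⇒ r2c2=3.
Step 3. [r3c1∈{2}] nothing but 2 survives at r3c1, so r3c1=2.
Step 4. [r1c4∈{4}] r1c4 has the single candidate 4 ⇒ r1c4=4.
Step 5. [r1c2∈{2}] nothing but 2 survives at r1c2 ⇒ r1c2=2.
Step 6. [r2c1∈{4}] nothing but 4 survives at r2c1 ⇒ r2c1=4.
Step 7. [r4c4∈{2}] only 2 remains possible at r4c4. So r4c4=2.

Answer: 1 2 3 4 / 4 3 2 1 / 2 4 1 3 / 3 1 4 2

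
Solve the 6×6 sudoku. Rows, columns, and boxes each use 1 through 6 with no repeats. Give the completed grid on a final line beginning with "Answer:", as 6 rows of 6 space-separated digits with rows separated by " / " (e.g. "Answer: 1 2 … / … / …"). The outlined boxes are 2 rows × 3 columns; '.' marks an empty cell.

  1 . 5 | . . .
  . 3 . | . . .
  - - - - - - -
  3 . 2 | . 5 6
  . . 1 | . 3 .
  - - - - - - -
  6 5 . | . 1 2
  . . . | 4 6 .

Step 1. [r2c4∈{1,2,5,6}] r2c4 is the only open cell in col 4 admitting 5 ⇒ r2c4=5.
Step 2. [r4c6∈{4}] only 4 remains possible at r4c6. So r4c6=4.
Step 3. [r2c1∈{2,4}] in col 1, 4 fits only at r2c1 ⇒ r2c1=4.
Step 4. [r1c2∈{2,6}] r1c2 is the only open cell in box 1 admitting 2 ⇒ r1c2=2.
Step 5. [r5c4∈{3}] r5c4 has the single candidate 3, so r5c4=3.
Step 6. [r1c5∈{4}] r1c5 has the single candidate 4 ⇒ r1c5=4.
Step 7. [r6c3∈{3}] only 3 remains possible at r6c3, so r6c3=3.
Step 8. [r2c5∈{2}] r2c5's peers cover all but 2 ⇒ r2c5=2.
Step 9. [r3c4∈{1}] r3c4 has the single candidate 1 ⇒ r3c4=1.
Step 10. [r6c2∈{1}] r6c2 is down to just 1 ⇒ r6c2=1.
Step 11. [r4c4∈{2}] r4c4 is down to just 2 ⇒ r4c4=2.
Step 12. [r1c6∈{3}] only 3 remains possible at r1c6, so r1c6=3.
Step 13. [r4c2∈{6}] r4c2 is down to just 6. So r4c2=6.
Step 14. [r1c4∈{6}] r1c4's peers cover all but 6, so r1c4=6.
Step 15. [r6c1∈{2}] r6c1's peers cover all but 2. So r6c1=2.
Step 16. [r4c1∈{5}] r4c1's peers cover all but 5, so r4c1=5.
Step 17. [r2c3∈{6}] r2c3 has the single candidate 6 ⇒ r2c3=6.
Step 18. [r6c6∈{5}] nothing but 5 survives at r6c6 ⇒ r6c6=5.
Step 19. [r2c6∈{1}] r2c6 has the single candidate 1 ⇒ r2c6=1.
Step 20. [r3c2∈{4}] r3c2 has the single candidate 4 ⇒ r3c2=4.
Step 21. [r5c3∈{4}] r5c3 has the single candidate 4 ⇒ r5c3=4.

Answer: 1 2 5 6 4 3 / 4 3 6 5 2 1 / 3 4 2 1 5 6 / 5 6 1 2 3 4 / 6 5 4 3 1 2 / 2 1 3 4 6 5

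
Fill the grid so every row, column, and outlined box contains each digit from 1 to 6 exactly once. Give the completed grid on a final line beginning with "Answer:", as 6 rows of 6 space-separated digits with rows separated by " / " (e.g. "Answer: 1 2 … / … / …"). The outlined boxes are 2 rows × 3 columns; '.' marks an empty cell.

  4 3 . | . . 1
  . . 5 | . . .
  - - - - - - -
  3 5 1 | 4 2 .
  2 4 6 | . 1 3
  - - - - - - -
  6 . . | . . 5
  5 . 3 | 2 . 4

Step 1. [r2c2∈{1,2,6}] in col 2, 6 fits only at r2c2 ⇒ r2c2=6.
Step 2. [r1c4∈{5,6}] col 4 places 6 nowhere but r1c4 ⇒ r1c4=6.
Step 3. [r2c4∈{3}] r2c4 has the single candidate 3 ⇒ r2c4=3.
Step 4. [r5c2∈{1,2}] col 2 places 2 nowhere but r5c2. So r5c2=2.
Step 5. [r6c2∈{1}] nothing but 1 survives at r6c2, so r6c2=1.
Step 6. [r5c3∈{4}] only 4 remains possible at r5c3 ⇒ r5c3=4.
Step 7. [r2c1∈{1}] nothing but 1 survives at r2c1 ⇒ r2c1=1.
Step 8. [r5c4∈{1}] r5c4 has the single candidate 1. So r5c4=1.
Step 9. [r1c3∈{2}] nothing but 2 survives at r1c3. So r1c3=2.
Step 10. [r2c5∈{4}] r2c5's peers cover all but 4. So r2c5=4.
Step 11. [r4c4∈{5}] r4c4 has the single candidate 5. So r4c4=5.
Step 12. [r6c5∈{6}] only 6 remains possible at r6c5. So r6c5=6.
Step 13. [r2c6∈{2}] nothing but 2 survives at r2c6. So r2c6=2.
Step 14. [r3c6∈{6}] nothing but 6 survives at r3c6 ⇒ r3c6=6.
Step 15. [r1c5∈{5}] r1c5's peers cover all but 5, so r1c5=5.
Step 16. [r5c5∈{3}] only 3 remains possible at r5c5 ⇒ r5c5=3.

Answer: 4 3 2 6 5 1 / 1 6 5 3 4 2 / 3 5 1 4 2 6 / 2 4 6 5 1 3 / 6 2 4 1 3 5 / 5 1 3 2 6 4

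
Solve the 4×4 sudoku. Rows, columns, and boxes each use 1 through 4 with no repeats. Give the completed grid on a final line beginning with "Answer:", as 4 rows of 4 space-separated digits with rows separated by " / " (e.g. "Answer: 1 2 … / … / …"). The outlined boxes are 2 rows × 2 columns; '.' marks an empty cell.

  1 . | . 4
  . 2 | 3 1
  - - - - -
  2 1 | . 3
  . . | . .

Step 1. [r4c2∈{3,4}] r4c2 is the only open cell in col 2 admitting 4, so r4c2=4.
Step 2. [r4c3∈{1,2}] row 4 places 1 nowhere but r4c3. So r4c3=1.
Step 3. [r3c3∈{4}] r3c3 is down to just 4. So r3c3=4.
Step 4. [r2c1∈{4}] r2c1 has the single candidate 4. So r2c1=4.
Step 5. [r1c3∈{2}] r1c3's peers cover all but 2 ⇒ r1c3=2.
Step 6. [r1c2∈{3}] r1c2 is down to just 3 ⇒ r1c2=3.
Step 7. [r4c1∈{3}] r4c1's peers cover all but 3. So r4c1=3.
Step 8. [r4c4∈{2}] nothing but 2 survives at r4c4, so r4c4=2.

Answer: 1 3 2 4 / 4 2 3 1 / 2 1 4 3 / 3 4 1 2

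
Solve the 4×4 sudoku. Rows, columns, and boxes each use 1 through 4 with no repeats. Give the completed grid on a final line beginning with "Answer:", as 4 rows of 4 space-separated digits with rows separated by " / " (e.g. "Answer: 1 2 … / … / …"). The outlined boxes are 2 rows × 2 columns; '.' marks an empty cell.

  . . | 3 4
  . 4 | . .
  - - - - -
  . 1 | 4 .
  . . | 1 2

Step 1. [r2c1∈{1,2,3}] across row 2, 3 lands solely at r2c1. So r2c1=3.
Step 2. [r1c1∈{1,2}] row 1 places 1 nowhere but r1c1, so r1c1=1.
Step 3. [r2c3∈{2}] nothing but 2 survives at r2c3. So r2c3=2.
Step 4. [r2c4∈{1}] nothing but 1 survives at r2c4, so r2c4=1.
Step 5. [r3c4∈{3}] nothing but 3 survives at r3c4. So r3c4=3.
Step 6. [r3c1∈{2}] r3c1 has the single candidate 2, so r3c1=2.
Step 7. [r1c2∈{2}] r1c2's peers cover all but 2 ⇒ r1c2=2.
Step 8. [r4c2∈{3}] r4c2 is down to just 3. So r4c2=3.
Step 9. [r4c1∈{4}] r4c1 has the single candidate 4. So r4c1=4.

Answer: 1 2 3 4 / 3 4 2 1 / 2 1 4 3 / 4 3 1 2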